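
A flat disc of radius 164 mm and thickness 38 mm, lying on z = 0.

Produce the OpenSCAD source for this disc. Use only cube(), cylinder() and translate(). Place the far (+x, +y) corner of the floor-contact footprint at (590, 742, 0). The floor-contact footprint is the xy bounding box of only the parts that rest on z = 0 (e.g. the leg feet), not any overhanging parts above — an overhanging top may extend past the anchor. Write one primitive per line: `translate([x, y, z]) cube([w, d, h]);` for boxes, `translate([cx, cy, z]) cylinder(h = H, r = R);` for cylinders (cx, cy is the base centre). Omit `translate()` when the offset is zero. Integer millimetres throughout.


translate([426, 578, 0]) cylinder(h = 38, r = 164);


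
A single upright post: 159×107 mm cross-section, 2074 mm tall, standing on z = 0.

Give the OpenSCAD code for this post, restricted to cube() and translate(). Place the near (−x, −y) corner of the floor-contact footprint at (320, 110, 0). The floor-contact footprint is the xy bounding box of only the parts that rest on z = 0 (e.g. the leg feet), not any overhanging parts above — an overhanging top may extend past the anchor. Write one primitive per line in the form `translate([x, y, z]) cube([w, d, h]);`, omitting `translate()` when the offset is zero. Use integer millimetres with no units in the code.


translate([320, 110, 0]) cube([159, 107, 2074]);


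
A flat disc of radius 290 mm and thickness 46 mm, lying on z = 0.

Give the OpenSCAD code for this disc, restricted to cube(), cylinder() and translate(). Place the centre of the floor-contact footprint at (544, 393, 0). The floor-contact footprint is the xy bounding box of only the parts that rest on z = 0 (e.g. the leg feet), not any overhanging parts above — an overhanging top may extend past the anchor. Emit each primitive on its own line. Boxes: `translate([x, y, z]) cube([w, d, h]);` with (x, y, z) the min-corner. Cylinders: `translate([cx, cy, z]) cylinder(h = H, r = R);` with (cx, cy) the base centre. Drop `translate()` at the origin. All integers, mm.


translate([544, 393, 0]) cylinder(h = 46, r = 290);


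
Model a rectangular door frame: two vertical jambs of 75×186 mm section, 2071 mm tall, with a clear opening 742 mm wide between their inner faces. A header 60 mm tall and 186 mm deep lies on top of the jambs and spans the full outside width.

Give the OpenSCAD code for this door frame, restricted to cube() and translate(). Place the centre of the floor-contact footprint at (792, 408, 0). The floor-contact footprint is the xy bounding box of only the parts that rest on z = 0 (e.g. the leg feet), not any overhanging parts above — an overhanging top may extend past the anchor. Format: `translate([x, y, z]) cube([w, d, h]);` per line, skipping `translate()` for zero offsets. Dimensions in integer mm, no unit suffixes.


translate([346, 315, 0]) cube([75, 186, 2071]);
translate([1163, 315, 0]) cube([75, 186, 2071]);
translate([346, 315, 2071]) cube([892, 186, 60]);


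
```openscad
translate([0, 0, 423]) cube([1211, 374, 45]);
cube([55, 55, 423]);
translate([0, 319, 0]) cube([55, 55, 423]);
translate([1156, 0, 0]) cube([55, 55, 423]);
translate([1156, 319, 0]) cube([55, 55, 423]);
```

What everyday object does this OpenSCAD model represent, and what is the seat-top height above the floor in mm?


A bench. The seat-top height is 468 mm.

A long slab on four corner posts — a bench. The slab sits at z = 423 with thickness 45, so the top is 423 + 45 = 468 mm.


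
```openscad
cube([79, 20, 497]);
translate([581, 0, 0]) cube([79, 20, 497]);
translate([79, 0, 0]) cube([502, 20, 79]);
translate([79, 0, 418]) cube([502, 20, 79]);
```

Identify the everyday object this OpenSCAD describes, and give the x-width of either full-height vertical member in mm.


A picture frame. The border width is 79 mm.

Four thin pieces enclosing a rectangular opening — a picture frame. The two full-height stiles are 497 mm tall; the top rail sits at z = 418 and is 79 mm tall, so the border above the opening is 497 − 418 = 79 mm, matching the stile x-width.


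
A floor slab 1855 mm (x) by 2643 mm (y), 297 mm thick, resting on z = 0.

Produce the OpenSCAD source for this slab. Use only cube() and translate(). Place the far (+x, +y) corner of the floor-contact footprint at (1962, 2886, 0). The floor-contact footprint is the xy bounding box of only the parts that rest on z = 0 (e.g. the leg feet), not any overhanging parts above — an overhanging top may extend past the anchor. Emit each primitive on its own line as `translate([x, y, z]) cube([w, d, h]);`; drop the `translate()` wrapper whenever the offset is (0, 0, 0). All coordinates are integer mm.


translate([107, 243, 0]) cube([1855, 2643, 297]);


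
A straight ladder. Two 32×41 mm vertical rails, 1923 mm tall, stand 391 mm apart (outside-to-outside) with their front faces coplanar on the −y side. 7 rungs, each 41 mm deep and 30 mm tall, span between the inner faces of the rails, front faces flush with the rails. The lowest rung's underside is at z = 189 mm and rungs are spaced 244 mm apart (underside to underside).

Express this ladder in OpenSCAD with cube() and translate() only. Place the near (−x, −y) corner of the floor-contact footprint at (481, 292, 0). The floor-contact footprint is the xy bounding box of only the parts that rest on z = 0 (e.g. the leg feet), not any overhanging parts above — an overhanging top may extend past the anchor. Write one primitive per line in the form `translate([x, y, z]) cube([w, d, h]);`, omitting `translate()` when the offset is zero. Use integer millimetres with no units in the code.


translate([481, 292, 0]) cube([32, 41, 1923]);
translate([840, 292, 0]) cube([32, 41, 1923]);
translate([513, 292, 189]) cube([327, 41, 30]);
translate([513, 292, 433]) cube([327, 41, 30]);
translate([513, 292, 677]) cube([327, 41, 30]);
translate([513, 292, 921]) cube([327, 41, 30]);
translate([513, 292, 1165]) cube([327, 41, 30]);
translate([513, 292, 1409]) cube([327, 41, 30]);
translate([513, 292, 1653]) cube([327, 41, 30]);


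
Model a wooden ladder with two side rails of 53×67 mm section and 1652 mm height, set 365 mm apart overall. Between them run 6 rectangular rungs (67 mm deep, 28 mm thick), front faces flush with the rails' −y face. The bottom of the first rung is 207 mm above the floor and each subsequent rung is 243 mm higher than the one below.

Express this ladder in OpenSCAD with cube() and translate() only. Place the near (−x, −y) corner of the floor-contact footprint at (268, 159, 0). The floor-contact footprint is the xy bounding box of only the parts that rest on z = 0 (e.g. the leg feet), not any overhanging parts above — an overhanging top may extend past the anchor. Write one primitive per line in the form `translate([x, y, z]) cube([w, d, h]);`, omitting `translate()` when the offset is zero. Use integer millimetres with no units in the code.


translate([268, 159, 0]) cube([53, 67, 1652]);
translate([580, 159, 0]) cube([53, 67, 1652]);
translate([321, 159, 207]) cube([259, 67, 28]);
translate([321, 159, 450]) cube([259, 67, 28]);
translate([321, 159, 693]) cube([259, 67, 28]);
translate([321, 159, 936]) cube([259, 67, 28]);
translate([321, 159, 1179]) cube([259, 67, 28]);
translate([321, 159, 1422]) cube([259, 67, 28]);


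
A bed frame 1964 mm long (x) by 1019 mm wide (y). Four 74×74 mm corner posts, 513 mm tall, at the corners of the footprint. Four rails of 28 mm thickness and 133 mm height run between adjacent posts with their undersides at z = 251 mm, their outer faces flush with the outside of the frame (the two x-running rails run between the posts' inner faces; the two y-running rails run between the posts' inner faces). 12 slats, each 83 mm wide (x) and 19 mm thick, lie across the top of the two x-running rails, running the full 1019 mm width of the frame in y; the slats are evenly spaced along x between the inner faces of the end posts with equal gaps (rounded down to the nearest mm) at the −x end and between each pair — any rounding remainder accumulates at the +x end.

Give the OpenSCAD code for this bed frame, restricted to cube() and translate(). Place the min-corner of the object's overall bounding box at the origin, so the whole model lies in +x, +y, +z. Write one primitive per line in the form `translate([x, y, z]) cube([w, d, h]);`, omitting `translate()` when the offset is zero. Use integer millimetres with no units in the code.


cube([74, 74, 513]);
translate([0, 945, 0]) cube([74, 74, 513]);
translate([1890, 0, 0]) cube([74, 74, 513]);
translate([1890, 945, 0]) cube([74, 74, 513]);
translate([74, 0, 251]) cube([1816, 28, 133]);
translate([74, 991, 251]) cube([1816, 28, 133]);
translate([0, 74, 251]) cube([28, 871, 133]);
translate([1936, 74, 251]) cube([28, 871, 133]);
translate([137, 0, 384]) cube([83, 1019, 19]);
translate([283, 0, 384]) cube([83, 1019, 19]);
translate([429, 0, 384]) cube([83, 1019, 19]);
translate([575, 0, 384]) cube([83, 1019, 19]);
translate([721, 0, 384]) cube([83, 1019, 19]);
translate([867, 0, 384]) cube([83, 1019, 19]);
translate([1013, 0, 384]) cube([83, 1019, 19]);
translate([1159, 0, 384]) cube([83, 1019, 19]);
translate([1305, 0, 384]) cube([83, 1019, 19]);
translate([1451, 0, 384]) cube([83, 1019, 19]);
translate([1597, 0, 384]) cube([83, 1019, 19]);
translate([1743, 0, 384]) cube([83, 1019, 19]);


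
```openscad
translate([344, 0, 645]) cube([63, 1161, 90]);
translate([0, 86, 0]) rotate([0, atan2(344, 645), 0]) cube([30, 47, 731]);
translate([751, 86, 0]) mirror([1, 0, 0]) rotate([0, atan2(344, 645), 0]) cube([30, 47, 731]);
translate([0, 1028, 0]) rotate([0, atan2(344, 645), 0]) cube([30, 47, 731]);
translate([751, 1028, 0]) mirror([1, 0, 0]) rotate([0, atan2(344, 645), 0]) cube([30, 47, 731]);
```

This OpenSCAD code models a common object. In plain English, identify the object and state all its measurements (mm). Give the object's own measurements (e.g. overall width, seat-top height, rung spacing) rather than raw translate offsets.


A sawhorse. A 63×1161×90 mm beam (x, y, z) sits on two A-frame leg pairs. Each pair is two raked legs of 30×47 mm section (47 mm along y) splaying symmetrically in x. Each leg rises 645 mm vertically over 344 mm of horizontal reach and is 731 mm long along its own axis. Every leg's outer bottom edge rests on the floor and its outer top edge meets a bottom edge of the beam — the left legs (tilting toward +x) meet the beam's −x bottom edge, the right legs (their mirror images, tilting toward −x) meet its +x bottom edge — so the leg tops tuck under the beam, the beam's underside is 645 mm above the floor, and the feet are 751 mm apart outside-to-outside with the beam centred between them. The two leg pairs are set in 86 mm from either end of the beam.


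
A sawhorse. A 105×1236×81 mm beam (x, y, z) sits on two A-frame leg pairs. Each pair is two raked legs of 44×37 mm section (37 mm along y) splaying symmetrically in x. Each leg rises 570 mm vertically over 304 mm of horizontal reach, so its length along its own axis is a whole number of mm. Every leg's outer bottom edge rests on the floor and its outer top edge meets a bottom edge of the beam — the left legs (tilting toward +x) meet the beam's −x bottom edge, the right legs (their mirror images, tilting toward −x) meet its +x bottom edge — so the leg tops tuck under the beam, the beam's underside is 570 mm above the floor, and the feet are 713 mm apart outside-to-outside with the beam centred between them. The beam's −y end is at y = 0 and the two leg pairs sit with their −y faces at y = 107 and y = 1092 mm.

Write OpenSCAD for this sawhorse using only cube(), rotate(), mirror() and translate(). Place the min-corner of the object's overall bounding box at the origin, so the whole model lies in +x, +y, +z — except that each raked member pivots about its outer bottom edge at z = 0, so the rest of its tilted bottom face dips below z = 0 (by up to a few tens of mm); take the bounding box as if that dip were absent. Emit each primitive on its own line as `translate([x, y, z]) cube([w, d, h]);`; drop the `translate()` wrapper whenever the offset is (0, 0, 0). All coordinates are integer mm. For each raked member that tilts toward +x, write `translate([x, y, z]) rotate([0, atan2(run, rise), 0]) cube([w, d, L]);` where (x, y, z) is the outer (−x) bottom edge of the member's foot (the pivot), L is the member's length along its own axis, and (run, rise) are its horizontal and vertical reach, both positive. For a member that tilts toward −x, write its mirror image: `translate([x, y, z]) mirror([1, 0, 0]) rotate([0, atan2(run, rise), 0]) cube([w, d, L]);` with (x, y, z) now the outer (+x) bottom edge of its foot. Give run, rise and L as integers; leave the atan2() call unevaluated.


translate([304, 0, 570]) cube([105, 1236, 81]);
translate([0, 107, 0]) rotate([0, atan2(304, 570), 0]) cube([44, 37, 646]);
translate([713, 107, 0]) mirror([1, 0, 0]) rotate([0, atan2(304, 570), 0]) cube([44, 37, 646]);
translate([0, 1092, 0]) rotate([0, atan2(304, 570), 0]) cube([44, 37, 646]);
translate([713, 1092, 0]) mirror([1, 0, 0]) rotate([0, atan2(304, 570), 0]) cube([44, 37, 646]);


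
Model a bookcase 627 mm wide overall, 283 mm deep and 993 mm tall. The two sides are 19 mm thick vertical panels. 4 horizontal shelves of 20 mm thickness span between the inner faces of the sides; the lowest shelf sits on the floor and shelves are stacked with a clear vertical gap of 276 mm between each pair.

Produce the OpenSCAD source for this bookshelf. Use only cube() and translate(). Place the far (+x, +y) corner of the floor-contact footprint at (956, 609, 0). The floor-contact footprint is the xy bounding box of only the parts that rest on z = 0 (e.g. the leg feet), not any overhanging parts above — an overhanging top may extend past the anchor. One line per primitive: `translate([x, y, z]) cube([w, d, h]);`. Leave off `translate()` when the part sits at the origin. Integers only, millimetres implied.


translate([329, 326, 0]) cube([19, 283, 993]);
translate([937, 326, 0]) cube([19, 283, 993]);
translate([348, 326, 0]) cube([589, 283, 20]);
translate([348, 326, 296]) cube([589, 283, 20]);
translate([348, 326, 592]) cube([589, 283, 20]);
translate([348, 326, 888]) cube([589, 283, 20]);


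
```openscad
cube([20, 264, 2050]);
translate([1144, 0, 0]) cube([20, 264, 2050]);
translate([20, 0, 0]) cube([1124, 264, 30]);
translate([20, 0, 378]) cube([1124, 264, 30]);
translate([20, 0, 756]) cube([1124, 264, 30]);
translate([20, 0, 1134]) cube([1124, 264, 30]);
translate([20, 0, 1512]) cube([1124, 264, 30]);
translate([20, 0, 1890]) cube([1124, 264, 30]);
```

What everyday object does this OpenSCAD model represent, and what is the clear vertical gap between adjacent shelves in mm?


A bookshelf. The clear shelf gap is 348 mm.

Two tall side panels with 6 horizontal boards between them — a bookshelf. The first two shelf undersides are at z = 0 and z = 378; with shelf thickness 30, the clear gap is 378 − 0 − 30 = 348 mm.


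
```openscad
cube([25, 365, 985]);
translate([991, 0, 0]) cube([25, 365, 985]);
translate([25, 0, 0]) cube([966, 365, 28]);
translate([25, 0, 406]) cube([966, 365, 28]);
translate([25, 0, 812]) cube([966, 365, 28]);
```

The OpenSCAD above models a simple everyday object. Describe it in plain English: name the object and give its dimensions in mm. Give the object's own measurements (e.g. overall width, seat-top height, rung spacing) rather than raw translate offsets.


An open bookshelf. Two side panels, each 25 mm thick, 365 mm deep and 985 mm tall, stand 1016 mm apart (outside-to-outside). Between them sit 3 shelves, each 28 mm thick and 365 mm deep, spanning the full gap between the sides. The bottom shelf rests on the floor (its underside at z = 0) and the clear gap between one shelf's top and the next shelf's underside is 378 mm.


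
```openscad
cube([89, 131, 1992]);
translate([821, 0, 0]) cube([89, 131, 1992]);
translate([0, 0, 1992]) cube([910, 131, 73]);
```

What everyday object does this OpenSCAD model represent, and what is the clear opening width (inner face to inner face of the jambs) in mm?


A door frame. The clear opening width is 732 mm.

Two 1992 mm tall posts with a header on top — a door frame. The left jamb is 89 mm wide at x = 0; the right jamb starts at x = 821. The clear opening is 821 − 89 = 732 mm.


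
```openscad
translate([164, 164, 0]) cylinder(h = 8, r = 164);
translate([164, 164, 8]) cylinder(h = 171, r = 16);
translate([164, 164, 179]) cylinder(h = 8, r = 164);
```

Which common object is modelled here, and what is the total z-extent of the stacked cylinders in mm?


A spool. The overall height is 187 mm.

Three coaxial cylinders, large–small–large — a spool. Two 8 mm flanges and a 171 mm core give 8 + 171 + 8 = 187 mm.


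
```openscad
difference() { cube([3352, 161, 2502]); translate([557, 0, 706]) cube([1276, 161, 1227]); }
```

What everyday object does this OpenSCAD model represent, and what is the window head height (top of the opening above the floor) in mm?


A wall with a window opening. The window head height is 1933 mm.

A wall with a rectangular opening subtracted — a window. Sill at z = 706, opening 1227 mm tall, so the head is at 706 + 1227 = 1933 mm.


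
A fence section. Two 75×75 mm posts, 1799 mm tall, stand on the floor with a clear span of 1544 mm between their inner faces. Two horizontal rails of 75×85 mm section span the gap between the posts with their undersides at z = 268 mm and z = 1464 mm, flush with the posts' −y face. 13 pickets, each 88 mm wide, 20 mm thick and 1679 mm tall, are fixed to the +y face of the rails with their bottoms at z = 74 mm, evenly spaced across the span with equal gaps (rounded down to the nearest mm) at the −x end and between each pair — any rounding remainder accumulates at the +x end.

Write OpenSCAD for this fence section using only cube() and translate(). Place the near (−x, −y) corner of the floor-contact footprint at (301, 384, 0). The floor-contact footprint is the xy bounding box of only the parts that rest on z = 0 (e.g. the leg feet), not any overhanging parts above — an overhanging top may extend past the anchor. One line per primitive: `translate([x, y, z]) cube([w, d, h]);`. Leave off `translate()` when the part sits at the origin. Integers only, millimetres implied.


translate([301, 384, 0]) cube([75, 75, 1799]);
translate([1920, 384, 0]) cube([75, 75, 1799]);
translate([376, 384, 268]) cube([1544, 75, 85]);
translate([376, 384, 1464]) cube([1544, 75, 85]);
translate([404, 459, 74]) cube([88, 20, 1679]);
translate([520, 459, 74]) cube([88, 20, 1679]);
translate([636, 459, 74]) cube([88, 20, 1679]);
translate([752, 459, 74]) cube([88, 20, 1679]);
translate([868, 459, 74]) cube([88, 20, 1679]);
translate([984, 459, 74]) cube([88, 20, 1679]);
translate([1100, 459, 74]) cube([88, 20, 1679]);
translate([1216, 459, 74]) cube([88, 20, 1679]);
translate([1332, 459, 74]) cube([88, 20, 1679]);
translate([1448, 459, 74]) cube([88, 20, 1679]);
translate([1564, 459, 74]) cube([88, 20, 1679]);
translate([1680, 459, 74]) cube([88, 20, 1679]);
translate([1796, 459, 74]) cube([88, 20, 1679]);


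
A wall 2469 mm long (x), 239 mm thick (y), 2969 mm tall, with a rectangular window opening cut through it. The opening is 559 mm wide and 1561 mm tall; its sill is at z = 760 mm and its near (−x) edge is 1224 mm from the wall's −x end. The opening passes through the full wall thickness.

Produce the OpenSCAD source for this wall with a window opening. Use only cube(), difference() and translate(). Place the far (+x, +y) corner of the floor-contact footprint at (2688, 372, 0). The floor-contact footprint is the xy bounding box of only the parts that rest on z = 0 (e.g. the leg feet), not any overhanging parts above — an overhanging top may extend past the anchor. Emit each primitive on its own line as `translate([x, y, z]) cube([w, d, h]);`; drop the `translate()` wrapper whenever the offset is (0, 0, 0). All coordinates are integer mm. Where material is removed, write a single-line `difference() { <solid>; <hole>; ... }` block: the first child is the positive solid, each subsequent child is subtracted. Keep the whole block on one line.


difference() { translate([219, 133, 0]) cube([2469, 239, 2969]); translate([1443, 133, 760]) cube([559, 239, 1561]); }


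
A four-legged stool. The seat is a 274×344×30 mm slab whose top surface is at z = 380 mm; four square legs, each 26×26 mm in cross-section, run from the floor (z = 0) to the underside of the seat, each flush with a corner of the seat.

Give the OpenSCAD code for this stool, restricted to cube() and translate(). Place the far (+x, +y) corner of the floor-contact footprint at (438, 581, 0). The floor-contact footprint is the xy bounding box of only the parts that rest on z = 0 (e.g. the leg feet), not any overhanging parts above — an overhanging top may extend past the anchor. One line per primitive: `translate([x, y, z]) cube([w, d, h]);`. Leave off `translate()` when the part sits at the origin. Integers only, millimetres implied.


translate([164, 237, 350]) cube([274, 344, 30]);
translate([164, 237, 0]) cube([26, 26, 350]);
translate([412, 237, 0]) cube([26, 26, 350]);
translate([164, 555, 0]) cube([26, 26, 350]);
translate([412, 555, 0]) cube([26, 26, 350]);


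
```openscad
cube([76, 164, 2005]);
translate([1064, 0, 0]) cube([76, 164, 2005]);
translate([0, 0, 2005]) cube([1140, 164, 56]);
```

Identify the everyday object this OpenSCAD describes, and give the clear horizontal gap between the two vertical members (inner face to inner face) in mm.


A door frame. The clear opening width is 988 mm.

Two 2005 mm tall posts with a header on top — a door frame. The left jamb is 76 mm wide at x = 0; the right jamb starts at x = 1064. The clear opening is 1064 − 76 = 988 mm.


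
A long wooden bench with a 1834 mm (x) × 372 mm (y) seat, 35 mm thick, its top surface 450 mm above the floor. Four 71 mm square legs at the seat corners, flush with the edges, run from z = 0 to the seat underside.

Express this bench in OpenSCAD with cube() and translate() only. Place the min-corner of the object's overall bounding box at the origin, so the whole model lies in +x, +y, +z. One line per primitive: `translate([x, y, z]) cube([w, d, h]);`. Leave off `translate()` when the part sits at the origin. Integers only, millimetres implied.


translate([0, 0, 415]) cube([1834, 372, 35]);
cube([71, 71, 415]);
translate([0, 301, 0]) cube([71, 71, 415]);
translate([1763, 0, 0]) cube([71, 71, 415]);
translate([1763, 301, 0]) cube([71, 71, 415]);


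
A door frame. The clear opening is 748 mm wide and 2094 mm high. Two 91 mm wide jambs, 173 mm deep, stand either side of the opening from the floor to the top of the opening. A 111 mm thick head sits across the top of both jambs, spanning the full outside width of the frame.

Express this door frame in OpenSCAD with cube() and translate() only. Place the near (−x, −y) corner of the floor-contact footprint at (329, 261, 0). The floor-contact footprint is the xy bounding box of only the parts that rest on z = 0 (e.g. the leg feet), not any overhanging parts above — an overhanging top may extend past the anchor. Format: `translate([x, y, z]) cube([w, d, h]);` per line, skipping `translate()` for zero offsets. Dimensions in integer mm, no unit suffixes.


translate([329, 261, 0]) cube([91, 173, 2094]);
translate([1168, 261, 0]) cube([91, 173, 2094]);
translate([329, 261, 2094]) cube([930, 173, 111]);


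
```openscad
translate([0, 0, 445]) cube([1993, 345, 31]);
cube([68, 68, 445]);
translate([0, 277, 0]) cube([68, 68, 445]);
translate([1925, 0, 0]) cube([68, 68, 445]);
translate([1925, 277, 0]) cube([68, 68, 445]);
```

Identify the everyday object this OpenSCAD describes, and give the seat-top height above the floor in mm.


A bench. The seat-top height is 476 mm.

A long slab on four corner posts — a bench. The slab sits at z = 445 with thickness 31, so the top is 445 + 31 = 476 mm.


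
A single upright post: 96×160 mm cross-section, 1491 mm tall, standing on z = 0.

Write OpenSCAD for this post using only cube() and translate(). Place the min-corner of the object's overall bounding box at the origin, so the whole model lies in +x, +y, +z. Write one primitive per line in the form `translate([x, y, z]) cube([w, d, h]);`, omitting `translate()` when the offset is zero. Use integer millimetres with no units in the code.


cube([96, 160, 1491]);


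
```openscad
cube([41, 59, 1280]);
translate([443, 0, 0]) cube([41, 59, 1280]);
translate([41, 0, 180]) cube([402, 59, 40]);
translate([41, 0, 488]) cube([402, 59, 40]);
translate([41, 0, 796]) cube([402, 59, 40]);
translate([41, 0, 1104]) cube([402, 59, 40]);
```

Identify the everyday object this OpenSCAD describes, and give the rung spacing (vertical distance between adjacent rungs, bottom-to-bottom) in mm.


A ladder. The rung spacing is 308 mm.

Two tall 41×59 posts with 4 short bars between them — a ladder. Adjacent rungs sit at z = 180 and z = 488, so the spacing is 488 − 180 = 308 mm.


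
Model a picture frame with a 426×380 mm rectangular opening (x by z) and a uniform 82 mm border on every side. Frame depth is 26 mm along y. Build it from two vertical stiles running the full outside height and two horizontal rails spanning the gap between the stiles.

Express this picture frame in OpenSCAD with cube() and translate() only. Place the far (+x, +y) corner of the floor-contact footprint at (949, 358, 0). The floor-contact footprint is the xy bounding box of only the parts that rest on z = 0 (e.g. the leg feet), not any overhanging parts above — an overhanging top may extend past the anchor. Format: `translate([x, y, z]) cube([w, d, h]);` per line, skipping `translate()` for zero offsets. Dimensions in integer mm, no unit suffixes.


translate([359, 332, 0]) cube([82, 26, 544]);
translate([867, 332, 0]) cube([82, 26, 544]);
translate([441, 332, 0]) cube([426, 26, 82]);
translate([441, 332, 462]) cube([426, 26, 82]);


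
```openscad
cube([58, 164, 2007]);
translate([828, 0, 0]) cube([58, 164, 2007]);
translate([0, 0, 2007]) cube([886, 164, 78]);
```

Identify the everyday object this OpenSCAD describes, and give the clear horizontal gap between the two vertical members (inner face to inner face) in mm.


A door frame. The clear opening width is 770 mm.

Two 2007 mm tall posts with a header on top — a door frame. The left jamb is 58 mm wide at x = 0; the right jamb starts at x = 828. The clear opening is 828 − 58 = 770 mm.


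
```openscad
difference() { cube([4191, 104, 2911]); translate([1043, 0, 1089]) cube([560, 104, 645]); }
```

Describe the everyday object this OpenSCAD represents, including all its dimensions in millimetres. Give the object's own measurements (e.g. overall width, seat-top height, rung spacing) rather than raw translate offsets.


A wall 4191 mm long (x), 104 mm thick (y), 2911 mm tall, with a rectangular window opening cut through it. The opening is 560 mm wide and 645 mm tall; its sill is at z = 1089 mm and its near (−x) edge is 1043 mm from the wall's −x end. The opening passes through the full wall thickness.


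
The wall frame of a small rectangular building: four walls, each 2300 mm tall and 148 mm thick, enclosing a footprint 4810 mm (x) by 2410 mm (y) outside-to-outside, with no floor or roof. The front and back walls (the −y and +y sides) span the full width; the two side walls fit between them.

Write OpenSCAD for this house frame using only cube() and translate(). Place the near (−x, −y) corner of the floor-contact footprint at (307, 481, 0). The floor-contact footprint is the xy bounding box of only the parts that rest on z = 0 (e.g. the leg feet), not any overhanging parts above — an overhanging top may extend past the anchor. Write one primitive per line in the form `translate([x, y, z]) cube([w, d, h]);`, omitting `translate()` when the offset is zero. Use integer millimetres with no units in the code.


translate([307, 481, 0]) cube([4810, 148, 2300]);
translate([307, 2743, 0]) cube([4810, 148, 2300]);
translate([307, 629, 0]) cube([148, 2114, 2300]);
translate([4969, 629, 0]) cube([148, 2114, 2300]);


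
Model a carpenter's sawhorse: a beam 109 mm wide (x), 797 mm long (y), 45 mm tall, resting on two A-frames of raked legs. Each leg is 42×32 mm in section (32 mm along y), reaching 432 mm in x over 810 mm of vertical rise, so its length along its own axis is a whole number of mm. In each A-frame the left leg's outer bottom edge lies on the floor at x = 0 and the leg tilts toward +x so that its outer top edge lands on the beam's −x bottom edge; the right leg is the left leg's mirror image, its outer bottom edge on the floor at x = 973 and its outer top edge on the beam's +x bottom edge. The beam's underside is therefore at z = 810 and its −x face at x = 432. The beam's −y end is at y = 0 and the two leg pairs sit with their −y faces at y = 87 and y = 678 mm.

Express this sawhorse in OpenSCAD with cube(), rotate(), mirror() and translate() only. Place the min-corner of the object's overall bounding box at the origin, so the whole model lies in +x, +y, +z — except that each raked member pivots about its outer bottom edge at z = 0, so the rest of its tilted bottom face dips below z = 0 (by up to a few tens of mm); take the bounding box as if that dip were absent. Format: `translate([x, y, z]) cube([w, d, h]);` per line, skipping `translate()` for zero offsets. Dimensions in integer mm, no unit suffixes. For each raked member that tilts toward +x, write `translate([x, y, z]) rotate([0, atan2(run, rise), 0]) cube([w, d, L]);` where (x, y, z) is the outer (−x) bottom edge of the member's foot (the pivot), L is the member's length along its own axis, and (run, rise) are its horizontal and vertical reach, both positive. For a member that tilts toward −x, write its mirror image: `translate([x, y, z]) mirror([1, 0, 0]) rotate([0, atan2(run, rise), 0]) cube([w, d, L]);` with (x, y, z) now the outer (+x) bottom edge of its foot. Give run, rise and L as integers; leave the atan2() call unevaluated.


translate([432, 0, 810]) cube([109, 797, 45]);
translate([0, 87, 0]) rotate([0, atan2(432, 810), 0]) cube([42, 32, 918]);
translate([973, 87, 0]) mirror([1, 0, 0]) rotate([0, atan2(432, 810), 0]) cube([42, 32, 918]);
translate([0, 678, 0]) rotate([0, atan2(432, 810), 0]) cube([42, 32, 918]);
translate([973, 678, 0]) mirror([1, 0, 0]) rotate([0, atan2(432, 810), 0]) cube([42, 32, 918]);


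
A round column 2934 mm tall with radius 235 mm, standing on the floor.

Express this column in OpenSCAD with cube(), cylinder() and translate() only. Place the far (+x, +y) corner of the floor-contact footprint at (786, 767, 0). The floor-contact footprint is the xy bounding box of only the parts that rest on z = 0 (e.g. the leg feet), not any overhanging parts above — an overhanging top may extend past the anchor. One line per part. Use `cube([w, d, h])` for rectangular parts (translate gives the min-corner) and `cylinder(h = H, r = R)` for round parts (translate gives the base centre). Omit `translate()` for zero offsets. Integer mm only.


translate([551, 532, 0]) cylinder(h = 2934, r = 235);


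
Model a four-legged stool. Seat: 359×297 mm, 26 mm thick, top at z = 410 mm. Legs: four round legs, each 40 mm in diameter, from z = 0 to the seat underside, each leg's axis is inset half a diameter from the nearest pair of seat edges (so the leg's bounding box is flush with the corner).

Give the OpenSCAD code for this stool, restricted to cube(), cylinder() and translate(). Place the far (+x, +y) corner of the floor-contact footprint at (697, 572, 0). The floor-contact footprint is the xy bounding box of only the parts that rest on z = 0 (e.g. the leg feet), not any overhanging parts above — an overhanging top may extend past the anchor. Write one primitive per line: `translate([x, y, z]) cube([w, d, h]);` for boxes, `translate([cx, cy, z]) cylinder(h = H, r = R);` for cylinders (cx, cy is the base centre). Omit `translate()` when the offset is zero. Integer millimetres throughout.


// leg_h = 410 - 26 = 384
translate([338, 275, 384]) cube([359, 297, 26]);
translate([358, 295, 0]) cylinder(h = 384, r = 20);
translate([677, 295, 0]) cylinder(h = 384, r = 20);
translate([358, 552, 0]) cylinder(h = 384, r = 20);
translate([677, 552, 0]) cylinder(h = 384, r = 20);


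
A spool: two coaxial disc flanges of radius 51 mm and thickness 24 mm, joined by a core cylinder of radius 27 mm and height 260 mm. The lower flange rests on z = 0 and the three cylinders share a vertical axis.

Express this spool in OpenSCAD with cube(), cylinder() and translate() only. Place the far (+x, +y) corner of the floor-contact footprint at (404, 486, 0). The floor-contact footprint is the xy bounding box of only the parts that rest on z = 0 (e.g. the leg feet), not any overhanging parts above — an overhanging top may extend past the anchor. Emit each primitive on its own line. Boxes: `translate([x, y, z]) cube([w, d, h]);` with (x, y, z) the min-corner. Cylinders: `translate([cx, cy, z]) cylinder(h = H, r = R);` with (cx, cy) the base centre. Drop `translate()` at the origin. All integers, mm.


translate([353, 435, 0]) cylinder(h = 24, r = 51);
translate([353, 435, 24]) cylinder(h = 260, r = 27);
translate([353, 435, 284]) cylinder(h = 24, r = 51);


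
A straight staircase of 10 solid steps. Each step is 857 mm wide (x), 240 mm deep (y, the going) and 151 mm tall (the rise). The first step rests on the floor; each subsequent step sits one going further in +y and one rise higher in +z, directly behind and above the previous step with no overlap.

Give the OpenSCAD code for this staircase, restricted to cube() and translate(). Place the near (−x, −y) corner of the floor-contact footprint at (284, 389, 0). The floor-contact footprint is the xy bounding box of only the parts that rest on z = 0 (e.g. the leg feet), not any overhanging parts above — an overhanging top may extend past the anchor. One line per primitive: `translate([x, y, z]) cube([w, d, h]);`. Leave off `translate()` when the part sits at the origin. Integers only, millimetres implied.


translate([284, 389, 0]) cube([857, 240, 151]);
translate([284, 629, 151]) cube([857, 240, 151]);
translate([284, 869, 302]) cube([857, 240, 151]);
translate([284, 1109, 453]) cube([857, 240, 151]);
translate([284, 1349, 604]) cube([857, 240, 151]);
translate([284, 1589, 755]) cube([857, 240, 151]);
translate([284, 1829, 906]) cube([857, 240, 151]);
translate([284, 2069, 1057]) cube([857, 240, 151]);
translate([284, 2309, 1208]) cube([857, 240, 151]);
translate([284, 2549, 1359]) cube([857, 240, 151]);


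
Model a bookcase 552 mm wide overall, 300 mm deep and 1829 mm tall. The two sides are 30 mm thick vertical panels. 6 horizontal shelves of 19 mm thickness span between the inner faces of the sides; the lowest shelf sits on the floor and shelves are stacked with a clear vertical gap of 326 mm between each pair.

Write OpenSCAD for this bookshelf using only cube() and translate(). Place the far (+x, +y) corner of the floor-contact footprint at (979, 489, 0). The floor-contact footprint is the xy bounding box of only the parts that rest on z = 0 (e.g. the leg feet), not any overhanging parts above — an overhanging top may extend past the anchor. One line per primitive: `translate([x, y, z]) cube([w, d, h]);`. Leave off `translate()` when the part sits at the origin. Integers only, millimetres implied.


translate([427, 189, 0]) cube([30, 300, 1829]);
translate([949, 189, 0]) cube([30, 300, 1829]);
translate([457, 189, 0]) cube([492, 300, 19]);
translate([457, 189, 345]) cube([492, 300, 19]);
translate([457, 189, 690]) cube([492, 300, 19]);
translate([457, 189, 1035]) cube([492, 300, 19]);
translate([457, 189, 1380]) cube([492, 300, 19]);
translate([457, 189, 1725]) cube([492, 300, 19]);


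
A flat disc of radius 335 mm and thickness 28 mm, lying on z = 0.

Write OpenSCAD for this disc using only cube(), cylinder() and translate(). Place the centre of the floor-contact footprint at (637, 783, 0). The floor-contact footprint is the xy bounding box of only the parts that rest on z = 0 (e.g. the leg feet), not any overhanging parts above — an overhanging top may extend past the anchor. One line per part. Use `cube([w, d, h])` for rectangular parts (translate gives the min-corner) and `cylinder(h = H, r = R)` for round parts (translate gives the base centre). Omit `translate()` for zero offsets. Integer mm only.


translate([637, 783, 0]) cylinder(h = 28, r = 335);


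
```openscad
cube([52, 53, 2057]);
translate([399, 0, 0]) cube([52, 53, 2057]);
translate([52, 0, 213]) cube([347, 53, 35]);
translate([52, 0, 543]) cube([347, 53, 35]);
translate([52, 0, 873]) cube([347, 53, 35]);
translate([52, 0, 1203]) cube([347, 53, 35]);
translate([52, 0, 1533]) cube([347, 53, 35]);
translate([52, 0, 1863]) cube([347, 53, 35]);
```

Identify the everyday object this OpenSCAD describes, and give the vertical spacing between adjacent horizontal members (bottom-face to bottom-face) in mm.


A ladder. The rung spacing is 330 mm.

Two tall 52×53 posts with 6 short bars between them — a ladder. Adjacent rungs sit at z = 213 and z = 543, so the spacing is 543 − 213 = 330 mm.


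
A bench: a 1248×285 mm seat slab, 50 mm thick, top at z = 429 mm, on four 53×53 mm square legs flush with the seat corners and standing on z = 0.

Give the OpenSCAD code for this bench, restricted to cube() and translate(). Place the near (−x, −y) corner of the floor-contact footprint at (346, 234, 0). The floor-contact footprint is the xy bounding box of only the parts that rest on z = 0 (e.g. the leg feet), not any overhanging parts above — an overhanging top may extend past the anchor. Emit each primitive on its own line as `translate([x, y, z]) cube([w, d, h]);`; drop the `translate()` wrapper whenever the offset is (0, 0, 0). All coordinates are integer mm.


translate([346, 234, 379]) cube([1248, 285, 50]);
translate([346, 234, 0]) cube([53, 53, 379]);
translate([346, 466, 0]) cube([53, 53, 379]);
translate([1541, 234, 0]) cube([53, 53, 379]);
translate([1541, 466, 0]) cube([53, 53, 379]);


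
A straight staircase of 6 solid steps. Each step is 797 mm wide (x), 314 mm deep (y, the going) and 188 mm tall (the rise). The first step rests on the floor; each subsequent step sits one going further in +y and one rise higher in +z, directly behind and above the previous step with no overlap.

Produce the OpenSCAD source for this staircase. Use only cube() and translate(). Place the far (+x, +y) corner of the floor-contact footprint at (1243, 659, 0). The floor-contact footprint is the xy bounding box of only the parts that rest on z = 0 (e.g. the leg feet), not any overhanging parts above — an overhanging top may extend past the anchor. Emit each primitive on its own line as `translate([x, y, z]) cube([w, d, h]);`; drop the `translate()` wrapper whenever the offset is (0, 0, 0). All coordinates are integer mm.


translate([446, 345, 0]) cube([797, 314, 188]);
translate([446, 659, 188]) cube([797, 314, 188]);
translate([446, 973, 376]) cube([797, 314, 188]);
translate([446, 1287, 564]) cube([797, 314, 188]);
translate([446, 1601, 752]) cube([797, 314, 188]);
translate([446, 1915, 940]) cube([797, 314, 188]);


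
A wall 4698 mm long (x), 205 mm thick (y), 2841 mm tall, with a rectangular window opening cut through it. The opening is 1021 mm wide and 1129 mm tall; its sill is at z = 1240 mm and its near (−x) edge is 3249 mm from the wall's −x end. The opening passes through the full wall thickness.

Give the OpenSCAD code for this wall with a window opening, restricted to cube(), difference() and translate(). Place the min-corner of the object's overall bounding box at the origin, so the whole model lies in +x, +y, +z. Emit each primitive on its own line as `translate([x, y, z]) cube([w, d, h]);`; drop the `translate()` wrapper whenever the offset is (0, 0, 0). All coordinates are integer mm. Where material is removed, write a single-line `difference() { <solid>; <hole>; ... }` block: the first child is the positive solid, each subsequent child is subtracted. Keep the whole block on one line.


difference() { cube([4698, 205, 2841]); translate([3249, 0, 1240]) cube([1021, 205, 1129]); }
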